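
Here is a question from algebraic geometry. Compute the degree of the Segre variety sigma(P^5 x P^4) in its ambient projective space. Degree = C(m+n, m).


The degree of the Segre variety P^5 x P^4 is C(m+n, m).
= C(9, 5)
= 126

126


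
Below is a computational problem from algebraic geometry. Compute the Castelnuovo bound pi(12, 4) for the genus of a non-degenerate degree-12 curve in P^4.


Castelnuovo's bound: write d - 1 = m(r-1) + epsilon with 0 <= epsilon < r-1.
d - 1 = 12 - 1 = 11
r - 1 = 4 - 1 = 3
11 = 3*3 + 2, so m = 3, epsilon = 2
pi(d, r) = m(m-1)(r-1)/2 + m*epsilon
= 3*2*3/2 + 3*2
= 18/2 + 6
= 9 + 6 = 15

15


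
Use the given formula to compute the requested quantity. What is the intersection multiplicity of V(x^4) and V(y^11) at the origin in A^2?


The intersection multiplicity of V(x^a) and V(y^b) at the origin is:
I(O; V(x^4), V(y^11)) = dim_k(k[x,y]/(x^4, y^11))
A basis for k[x,y]/(x^4, y^11) is the set of monomials x^i * y^j
where 0 <= i < 4 and 0 <= j < 11.
The number of such monomials is 4 * 11 = 44

44


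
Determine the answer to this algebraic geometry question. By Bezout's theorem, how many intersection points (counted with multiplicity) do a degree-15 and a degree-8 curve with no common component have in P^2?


Bezout's theorem states the intersection count equals the product of degrees.
Intersection count = 15 * 8 = 120

120


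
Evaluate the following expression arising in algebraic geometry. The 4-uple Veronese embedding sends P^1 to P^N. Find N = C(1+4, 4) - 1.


The Veronese embedding v_d: P^n -> P^N maps each point to all
degree-d monomials in n+1 homogeneous coordinates.
N = C(n+d, d) - 1
N = C(1+4, 4) - 1
N = C(5, 4) - 1
C(5, 4) = 5
N = 5 - 1 = 4

4


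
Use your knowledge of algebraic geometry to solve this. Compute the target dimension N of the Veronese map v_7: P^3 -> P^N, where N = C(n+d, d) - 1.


The Veronese embedding v_d: P^n -> P^N maps each point to all
degree-d monomials in n+1 homogeneous coordinates.
N = C(n+d, d) - 1
N = C(3+7, 7) - 1
N = C(10, 7) - 1
C(10, 7) = 120
N = 120 - 1 = 119

119


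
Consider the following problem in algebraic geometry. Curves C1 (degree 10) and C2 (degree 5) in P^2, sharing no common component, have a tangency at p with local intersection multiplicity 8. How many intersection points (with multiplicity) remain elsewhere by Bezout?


By Bezout's theorem, the total intersection number is d1 * d2.
Total = 10 * 5 = 50
Intersection multiplicity at p = 8
Remaining intersections = 50 - 8 = 42

42


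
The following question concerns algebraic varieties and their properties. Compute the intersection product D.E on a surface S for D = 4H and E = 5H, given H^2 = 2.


Using bilinearity of the intersection pairing on a surface S:
(aH).(bH) = ab * (H.H)
We have H^2 = 2.
D.E = (4H).(5H) = 4*5*2
= 20*2
= 40

40


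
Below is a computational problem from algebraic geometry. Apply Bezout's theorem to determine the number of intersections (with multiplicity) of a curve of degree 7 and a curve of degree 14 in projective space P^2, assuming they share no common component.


Bezout's theorem states the intersection count equals the product of degrees.
Intersection count = 7 * 14 = 98

98


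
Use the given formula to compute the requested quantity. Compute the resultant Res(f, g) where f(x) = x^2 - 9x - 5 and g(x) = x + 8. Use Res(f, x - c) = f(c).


For Res(f, x - c), we evaluate f at x = c.
f(-8) = (-8)^2 - 9*(-8) - 5
= 64 + 72 - 5
= 136 - 5 = 131
Res(f, g) = 131

131


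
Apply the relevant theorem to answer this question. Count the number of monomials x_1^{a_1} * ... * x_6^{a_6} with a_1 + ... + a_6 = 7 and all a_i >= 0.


The number of degree-7 monomials in 6 variables is C(d+n-1, n-1).
= C(7+6-1, 6-1) = C(12, 5)
= 792

792


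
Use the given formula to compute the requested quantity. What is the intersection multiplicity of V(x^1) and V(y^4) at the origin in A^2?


The intersection multiplicity of V(x^a) and V(y^b) at the origin is:
I(O; V(x^1), V(y^4)) = dim_k(k[x,y]/(x^1, y^4))
A basis for k[x,y]/(x^1, y^4) is the set of monomials x^i * y^j
where 0 <= i < 1 and 0 <= j < 4.
The number of such monomials is 1 * 4 = 4

4


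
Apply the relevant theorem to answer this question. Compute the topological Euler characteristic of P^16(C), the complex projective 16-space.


The complex projective space P^16 has one cell in each even real dimension 0, 2, ..., 32.
The cohomology groups are H^{2k}(P^16) = Z for k = 0,...,16, and 0 otherwise.
Euler characteristic = sum of Betti numbers = 1 per even-dimensional cohomology group.
chi(P^16) = 16 + 1 = 17

17


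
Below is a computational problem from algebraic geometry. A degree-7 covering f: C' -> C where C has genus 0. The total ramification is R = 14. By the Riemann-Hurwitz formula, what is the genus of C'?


Riemann-Hurwitz formula: 2g' - 2 = d(2g - 2) + R
Given: d = 7, g = 0, R = 14
2g' - 2 = 7*(2*0 - 2) + 14
2g' - 2 = 7*(-2) + 14
2g' - 2 = -14 + 14 = 0
2g' = 2
g' = 1

1


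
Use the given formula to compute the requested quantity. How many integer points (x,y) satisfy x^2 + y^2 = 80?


Systematically check integer values of x where x^2 <= 80.
For each valid x, check if 80 - x^2 is a perfect square.
x=4: 80 - 16 = 64, sqrt = 8 (valid)
x=8: 80 - 64 = 16, sqrt = 4 (valid)
Total integer solutions found: 8

8


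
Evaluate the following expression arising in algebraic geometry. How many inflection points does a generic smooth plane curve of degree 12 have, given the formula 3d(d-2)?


For a general smooth plane curve C of degree d, the inflection points are
the intersection of C with its Hessian curve, which has degree 3(d-2).
By Bezout, the total intersection number is d * 3(d-2) = 12 * 30 = 360.
For a general curve every flex is ordinary, so each contributes
multiplicity 1 to C·Hess(C), and the number of distinct inflection
points is 3d(d-2).
Inflection points = 3*12*(12-2) = 3*12*10 = 360

360


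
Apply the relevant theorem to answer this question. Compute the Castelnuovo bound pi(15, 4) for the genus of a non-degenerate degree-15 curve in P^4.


Castelnuovo's bound: write d - 1 = m(r-1) + epsilon with 0 <= epsilon < r-1.
d - 1 = 15 - 1 = 14
r - 1 = 4 - 1 = 3
14 = 4*3 + 2, so m = 4, epsilon = 2
pi(d, r) = m(m-1)(r-1)/2 + m*epsilon
= 4*3*3/2 + 4*2
= 36/2 + 8
= 18 + 8 = 26

26


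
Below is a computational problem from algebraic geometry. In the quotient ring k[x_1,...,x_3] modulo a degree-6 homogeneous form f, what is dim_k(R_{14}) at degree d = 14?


For R = k[x_1,...,x_n]/(f) with f homogeneous of degree e:
The Hilbert series is (1 - t^e)/(1 - t)^n.
So h(d) = C(d+n-1, n-1) - C(d-e+n-1, n-1) for d >= e.
With n=3, e=6, d=14:
C(14+3-1, 3-1) = C(16, 2) = 120
C(14-6+3-1, 3-1) = C(10, 2) = 45
h(14) = 120 - 45 = 75

75


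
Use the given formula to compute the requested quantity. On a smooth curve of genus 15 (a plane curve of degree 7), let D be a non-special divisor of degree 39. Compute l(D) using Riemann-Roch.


First, compute the genus of a smooth plane curve of degree 7:
g = (d-1)(d-2)/2 = (7-1)(7-2)/2 = 15
For a non-special divisor D (i.e., h^1(D) = 0), Riemann-Roch gives:
l(D) = deg(D) - g + 1
Since deg(D) = 39 >= 2g - 1 = 29, D is non-special.
l(D) = 39 - 15 + 1 = 25

25


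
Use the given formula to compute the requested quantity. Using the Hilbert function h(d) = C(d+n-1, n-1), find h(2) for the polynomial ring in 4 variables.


The Hilbert function for the polynomial ring in 4 variables is:
h(d) = C(d+n-1, n-1)
h(2) = C(2+4-1, 4-1) = C(5, 3)
= 5! / (3! * 2!)
= 10

10


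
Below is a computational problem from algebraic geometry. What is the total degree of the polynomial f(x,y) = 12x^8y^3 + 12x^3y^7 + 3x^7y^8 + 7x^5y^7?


Examine each term for its total degree (sum of exponents).
  Term '12x^8y^3' has total degree 8+3 = 11.
  Term '12x^3y^7' has total degree 3+7 = 10.
  Term '3x^7y^8' has total degree 7+8 = 15.
  Term '7x^5y^7' has total degree 5+7 = 12.
The maximum total degree among all terms is 15.

15


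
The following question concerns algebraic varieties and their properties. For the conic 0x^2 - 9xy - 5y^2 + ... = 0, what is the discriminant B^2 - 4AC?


The discriminant of a conic Ax^2 + Bxy + Cy^2 + ... = 0 is B^2 - 4AC.
B^2 = (-9)^2 = 81
4AC = 4*0*(-5) = 0
Discriminant = 81 + 0 = 81

81


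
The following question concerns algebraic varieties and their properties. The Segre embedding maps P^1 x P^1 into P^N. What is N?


The Segre embedding maps P^m x P^n into P^N via
all products of coordinates from each factor.
N = (m+1)(n+1) - 1
N = (1+1)(1+1) - 1
N = 2*2 - 1
N = 4 - 1 = 3

3


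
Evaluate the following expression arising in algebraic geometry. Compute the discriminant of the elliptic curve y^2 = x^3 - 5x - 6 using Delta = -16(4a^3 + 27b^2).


Compute each component:
4a^3 = 4*(-5)^3 = 4*(-125) = -500
27b^2 = 27*(-6)^2 = 27*36 = 972
4a^3 + 27b^2 = -500 + 972 = 472
Delta = -16*472 = -7552

-7552


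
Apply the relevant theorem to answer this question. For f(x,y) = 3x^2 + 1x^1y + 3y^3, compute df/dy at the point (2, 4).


df/dy = 1*x^1 + 3*3*y^2
At (2,4): 1*2^1 + 3*3*4^2
= 2 + 144
= 146

146


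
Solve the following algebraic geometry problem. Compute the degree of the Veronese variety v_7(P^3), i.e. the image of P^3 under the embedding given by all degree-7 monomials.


The Veronese variety v_7(P^3) has degree d^r.
d^r = 7^3 = 343

343


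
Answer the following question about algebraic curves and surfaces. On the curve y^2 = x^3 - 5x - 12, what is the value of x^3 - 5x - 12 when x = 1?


Compute x^3 - 5x - 12 at x = 1:
x^3 = 1^3 = 1
(-5)*x = (-5)*1 = -5
Sum: 1 - 5 - 12 = -16

-16


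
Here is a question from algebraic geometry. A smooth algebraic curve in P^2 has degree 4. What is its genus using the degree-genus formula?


Using the genus formula for smooth plane curves:
g = (d-1)(d-2)/2
g = (4-1)(4-2)/2
g = 3*2/2
g = 6/2 = 3

3


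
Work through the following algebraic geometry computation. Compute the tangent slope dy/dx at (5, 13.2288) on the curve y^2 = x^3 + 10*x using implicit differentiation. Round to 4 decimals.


Using implicit differentiation of y^2 = x^3 + 10*x:
2y * dy/dx = 3x^2 + 10
dy/dx = (3x^2 + 10)/(2y)
Numerator: 3*5^2 + 10 = 85
Denominator: 2*13.2288 = 26.4576
dy/dx = 85/26.4576 = 3.2127

3.2127


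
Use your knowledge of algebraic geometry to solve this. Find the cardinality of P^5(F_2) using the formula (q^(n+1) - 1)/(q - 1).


P^5(F_2) has (q^(n+1) - 1)/(q - 1) points.
= 2^5 + 2^4 + 2^3 + 2^2 + 2^1 + 2^0
= 32 + 16 + 8 + 4 + 2 + 1
= 63

63


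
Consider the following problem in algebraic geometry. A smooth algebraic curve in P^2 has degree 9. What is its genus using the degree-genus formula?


Using the genus formula for smooth plane curves:
g = (d-1)(d-2)/2
g = (9-1)(9-2)/2
g = 8*7/2
g = 56/2 = 28

28


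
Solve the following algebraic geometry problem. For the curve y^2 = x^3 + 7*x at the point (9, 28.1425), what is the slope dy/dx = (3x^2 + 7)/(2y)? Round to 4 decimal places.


Using implicit differentiation of y^2 = x^3 + 7*x:
2y * dy/dx = 3x^2 + 7
dy/dx = (3x^2 + 7)/(2y)
Numerator: 3*9^2 + 7 = 250
Denominator: 2*28.1425 = 56.285
dy/dx = 250/56.285 = 4.4417

4.4417


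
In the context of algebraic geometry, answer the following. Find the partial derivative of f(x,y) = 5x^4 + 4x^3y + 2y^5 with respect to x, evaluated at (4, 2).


df/dx = 4*5*x^3 + 3*4*x^2*y
At (4,2): 4*5*4^3 + 3*4*4^2*2
= 1280 + 384
= 1664

1664


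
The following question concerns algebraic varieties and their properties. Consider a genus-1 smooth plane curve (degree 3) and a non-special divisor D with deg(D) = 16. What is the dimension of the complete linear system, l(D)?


First, compute the genus of a smooth plane curve of degree 3:
g = (d-1)(d-2)/2 = (3-1)(3-2)/2 = 1
For a non-special divisor D (i.e., h^1(D) = 0), Riemann-Roch gives:
l(D) = deg(D) - g + 1
Since deg(D) = 16 >= 2g - 1 = 1, D is non-special.
l(D) = 16 - 1 + 1 = 16

16


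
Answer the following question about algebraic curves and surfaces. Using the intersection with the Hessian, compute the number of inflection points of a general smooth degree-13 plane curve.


For a general smooth plane curve C of degree d, the inflection points are
the intersection of C with its Hessian curve, which has degree 3(d-2).
By Bezout, the total intersection number is d * 3(d-2) = 13 * 33 = 429.
For a general curve every flex is ordinary, so each contributes
multiplicity 1 to C·Hess(C), and the number of distinct inflection
points is 3d(d-2).
Inflection points = 3*13*(13-2) = 3*13*11 = 429

429


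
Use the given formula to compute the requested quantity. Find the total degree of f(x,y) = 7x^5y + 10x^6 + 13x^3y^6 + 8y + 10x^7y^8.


Examine each term for its total degree (sum of exponents).
  Term '7x^5y' has total degree 5+1 = 6.
  Term '10x^6' has total degree 6+0 = 6.
  Term '13x^3y^6' has total degree 3+6 = 9.
  Term '8y' has total degree 0+1 = 1.
  Term '10x^7y^8' has total degree 7+8 = 15.
The maximum total degree among all terms is 15.

15


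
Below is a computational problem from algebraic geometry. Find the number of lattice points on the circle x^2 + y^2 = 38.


Systematically check integer values of x where x^2 <= 38.
For each valid x, check if 38 - x^2 is a perfect square.
Total integer solutions found: 0

0


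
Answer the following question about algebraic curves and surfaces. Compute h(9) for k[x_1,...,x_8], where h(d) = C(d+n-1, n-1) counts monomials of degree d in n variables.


The Hilbert function for the polynomial ring in 8 variables is:
h(d) = C(d+n-1, n-1)
h(9) = C(9+8-1, 8-1) = C(16, 7)
= 16! / (7! * 9!)
= 11440

11440


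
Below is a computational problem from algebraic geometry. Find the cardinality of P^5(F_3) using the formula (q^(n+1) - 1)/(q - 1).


P^5(F_3) has (q^(n+1) - 1)/(q - 1) points.
= 3^5 + 3^4 + 3^3 + 3^2 + 3^1 + 3^0
= 243 + 81 + 27 + 9 + 3 + 1
= 364

364


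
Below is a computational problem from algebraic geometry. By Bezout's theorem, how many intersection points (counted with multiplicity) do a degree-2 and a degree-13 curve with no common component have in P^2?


Bezout's theorem states the intersection count equals the product of degrees.
Intersection count = 2 * 13 = 26

26


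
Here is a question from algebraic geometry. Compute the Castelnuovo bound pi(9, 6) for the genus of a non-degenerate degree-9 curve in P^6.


Castelnuovo's bound: write d - 1 = m(r-1) + epsilon with 0 <= epsilon < r-1.
d - 1 = 9 - 1 = 8
r - 1 = 6 - 1 = 5
8 = 1*5 + 3, so m = 1, epsilon = 3
pi(d, r) = m(m-1)(r-1)/2 + m*epsilon
= 1*0*5/2 + 1*3
= 0/2 + 3
= 0 + 3 = 3

3


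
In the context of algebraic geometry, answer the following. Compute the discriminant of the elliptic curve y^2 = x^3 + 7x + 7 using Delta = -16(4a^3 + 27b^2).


Compute each component:
4a^3 = 4*7^3 = 4*343 = 1372
27b^2 = 27*7^2 = 27*49 = 1323
4a^3 + 27b^2 = 1372 + 1323 = 2695
Delta = -16*2695 = -43120

-43120


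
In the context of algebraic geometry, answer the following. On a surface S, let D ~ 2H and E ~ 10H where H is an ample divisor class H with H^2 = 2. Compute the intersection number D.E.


Using bilinearity of the intersection pairing on a surface S:
(aH).(bH) = ab * (H.H)
We have H^2 = 2.
D.E = (2H).(10H) = 2*10*2
= 20*2
= 40

40


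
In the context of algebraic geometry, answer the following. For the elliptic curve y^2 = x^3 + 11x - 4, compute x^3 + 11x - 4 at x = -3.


Compute x^3 + 11x - 4 at x = -3:
x^3 = (-3)^3 = -27
11*x = 11*(-3) = -33
Sum: -27 - 33 - 4 = -64

-64


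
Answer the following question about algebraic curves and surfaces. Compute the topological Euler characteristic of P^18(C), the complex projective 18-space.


The complex projective space P^18 has one cell in each even real dimension 0, 2, ..., 36.
The cohomology groups are H^{2k}(P^18) = Z for k = 0,...,18, and 0 otherwise.
Euler characteristic = sum of Betti numbers = 1 per even-dimensional cohomology group.
chi(P^18) = 18 + 1 = 19

19


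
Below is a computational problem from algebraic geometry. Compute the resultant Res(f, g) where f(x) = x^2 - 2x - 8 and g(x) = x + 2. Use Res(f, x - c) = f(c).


For Res(f, x - c), we evaluate f at x = c.
f(-2) = (-2)^2 - 2*(-2) - 8
= 4 + 4 - 8
= 8 - 8 = 0
Res(f, g) = 0

0


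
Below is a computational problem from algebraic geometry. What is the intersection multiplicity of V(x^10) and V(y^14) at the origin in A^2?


The intersection multiplicity of V(x^a) and V(y^b) at the origin is:
I(O; V(x^10), V(y^14)) = dim_k(k[x,y]/(x^10, y^14))
A basis for k[x,y]/(x^10, y^14) is the set of monomials x^i * y^j
where 0 <= i < 10 and 0 <= j < 14.
The number of such monomials is 10 * 14 = 140

140


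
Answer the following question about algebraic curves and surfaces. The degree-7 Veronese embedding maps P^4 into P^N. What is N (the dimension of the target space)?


The Veronese embedding v_d: P^n -> P^N maps each point to all
degree-d monomials in n+1 homogeneous coordinates.
N = C(n+d, d) - 1
N = C(4+7, 7) - 1
N = C(11, 7) - 1
C(11, 7) = 330
N = 330 - 1 = 329

329


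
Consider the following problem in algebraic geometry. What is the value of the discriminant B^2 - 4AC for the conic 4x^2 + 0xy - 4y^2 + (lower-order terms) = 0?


The discriminant of a conic Ax^2 + Bxy + Cy^2 + ... = 0 is B^2 - 4AC.
B^2 = 0^2 = 0
4AC = 4*4*(-4) = -64
Discriminant = 0 + 64 = 64

64


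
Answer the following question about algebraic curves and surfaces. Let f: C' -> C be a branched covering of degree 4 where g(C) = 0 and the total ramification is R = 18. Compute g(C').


Riemann-Hurwitz formula: 2g' - 2 = d(2g - 2) + R
Given: d = 4, g = 0, R = 18
2g' - 2 = 4*(2*0 - 2) + 18
2g' - 2 = 4*(-2) + 18
2g' - 2 = -8 + 18 = 10
2g' = 12
g' = 6

6


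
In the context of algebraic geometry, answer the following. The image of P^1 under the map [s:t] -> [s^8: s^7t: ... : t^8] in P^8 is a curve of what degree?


The rational normal curve in P^8 is the image of P^1 under the 8-uple Veronese.
A general hyperplane in P^8 pulls back to a degree-8 form on P^1, which has 8 zeros,
so the curve meets a general hyperplane in 8 points. Degree = 8.

8


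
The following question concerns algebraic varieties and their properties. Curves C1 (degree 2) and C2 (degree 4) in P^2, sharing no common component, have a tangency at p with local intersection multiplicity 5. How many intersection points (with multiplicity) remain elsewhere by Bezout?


By Bezout's theorem, the total intersection number is d1 * d2.
Total = 2 * 4 = 8
Intersection multiplicity at p = 5
Remaining intersections = 8 - 5 = 3

3


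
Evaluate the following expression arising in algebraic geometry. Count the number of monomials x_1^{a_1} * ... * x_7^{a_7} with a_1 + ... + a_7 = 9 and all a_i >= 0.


The number of degree-9 monomials in 7 variables is C(d+n-1, n-1).
= C(9+7-1, 7-1) = C(15, 6)
= 5005

5005


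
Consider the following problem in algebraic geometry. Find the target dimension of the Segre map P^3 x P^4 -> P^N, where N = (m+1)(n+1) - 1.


The Segre embedding maps P^m x P^n into P^N via
all products of coordinates from each factor.
N = (m+1)(n+1) - 1
N = (3+1)(4+1) - 1
N = 4*5 - 1
N = 20 - 1 = 19

19


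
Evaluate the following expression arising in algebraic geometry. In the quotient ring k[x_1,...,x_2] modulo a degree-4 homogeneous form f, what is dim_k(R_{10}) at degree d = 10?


For R = k[x_1,...,x_n]/(f) with f homogeneous of degree e:
The Hilbert series is (1 - t^e)/(1 - t)^n.
So h(d) = C(d+n-1, n-1) - C(d-e+n-1, n-1) for d >= e.
With n=2, e=4, d=10:
C(10+2-1, 2-1) = C(11, 1) = 11
C(10-4+2-1, 2-1) = C(7, 1) = 7
h(10) = 11 - 7 = 4

4


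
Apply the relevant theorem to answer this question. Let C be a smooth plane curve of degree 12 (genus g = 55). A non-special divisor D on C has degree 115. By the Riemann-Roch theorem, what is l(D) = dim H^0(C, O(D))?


First, compute the genus of a smooth plane curve of degree 12:
g = (d-1)(d-2)/2 = (12-1)(12-2)/2 = 55
For a non-special divisor D (i.e., h^1(D) = 0), Riemann-Roch gives:
l(D) = deg(D) - g + 1
Since deg(D) = 115 >= 2g - 1 = 109, D is non-special.
l(D) = 115 - 55 + 1 = 61

61


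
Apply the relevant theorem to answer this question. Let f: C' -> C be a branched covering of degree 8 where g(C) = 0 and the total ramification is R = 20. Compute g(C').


Riemann-Hurwitz formula: 2g' - 2 = d(2g - 2) + R
Given: d = 8, g = 0, R = 20
2g' - 2 = 8*(2*0 - 2) + 20
2g' - 2 = 8*(-2) + 20
2g' - 2 = -16 + 20 = 4
2g' = 6
g' = 3

3


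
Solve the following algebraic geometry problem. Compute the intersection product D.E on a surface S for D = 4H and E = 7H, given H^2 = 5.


Using bilinearity of the intersection pairing on a surface S:
(aH).(bH) = ab * (H.H)
We have H^2 = 5.
D.E = (4H).(7H) = 4*7*5
= 28*5
= 140

140


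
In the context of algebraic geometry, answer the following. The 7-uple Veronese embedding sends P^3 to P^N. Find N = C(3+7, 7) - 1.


The Veronese embedding v_d: P^n -> P^N maps each point to all
degree-d monomials in n+1 homogeneous coordinates.
N = C(n+d, d) - 1
N = C(3+7, 7) - 1
N = C(10, 7) - 1
C(10, 7) = 120
N = 120 - 1 = 119

119


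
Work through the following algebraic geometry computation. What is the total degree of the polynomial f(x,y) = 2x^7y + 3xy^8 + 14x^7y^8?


Examine each term for its total degree (sum of exponents).
  Term '2x^7y' has total degree 7+1 = 8.
  Term '3xy^8' has total degree 1+8 = 9.
  Term '14x^7y^8' has total degree 7+8 = 15.
The maximum total degree among all terms is 15.

15


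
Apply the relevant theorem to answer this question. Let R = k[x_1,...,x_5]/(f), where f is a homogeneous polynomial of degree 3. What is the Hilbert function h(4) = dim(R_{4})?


For R = k[x_1,...,x_n]/(f) with f homogeneous of degree e:
The Hilbert series is (1 - t^e)/(1 - t)^n.
So h(d) = C(d+n-1, n-1) - C(d-e+n-1, n-1) for d >= e.
With n=5, e=3, d=4:
C(4+5-1, 5-1) = C(8, 4) = 70
C(4-3+5-1, 5-1) = C(5, 4) = 5
h(4) = 70 - 5 = 65

65


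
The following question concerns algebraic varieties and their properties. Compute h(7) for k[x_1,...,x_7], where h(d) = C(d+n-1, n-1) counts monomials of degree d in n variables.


The Hilbert function for the polynomial ring in 7 variables is:
h(d) = C(d+n-1, n-1)
h(7) = C(7+7-1, 7-1) = C(13, 6)
= 13! / (6! * 7!)
= 1716

1716


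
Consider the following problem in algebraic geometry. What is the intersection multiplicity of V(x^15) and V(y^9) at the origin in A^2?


The intersection multiplicity of V(x^a) and V(y^b) at the origin is:
I(O; V(x^15), V(y^9)) = dim_k(k[x,y]/(x^15, y^9))
A basis for k[x,y]/(x^15, y^9) is the set of monomials x^i * y^j
where 0 <= i < 15 and 0 <= j < 9.
The number of such monomials is 15 * 9 = 135

135


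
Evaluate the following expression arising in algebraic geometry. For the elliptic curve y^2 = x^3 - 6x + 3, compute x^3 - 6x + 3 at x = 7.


Compute x^3 - 6x + 3 at x = 7:
x^3 = 7^3 = 343
(-6)*x = (-6)*7 = -42
Sum: 343 - 42 + 3 = 304

304


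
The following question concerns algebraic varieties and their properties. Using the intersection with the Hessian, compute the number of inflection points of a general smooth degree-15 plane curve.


For a general smooth plane curve C of degree d, the inflection points are
the intersection of C with its Hessian curve, which has degree 3(d-2).
By Bezout, the total intersection number is d * 3(d-2) = 15 * 39 = 585.
For a general curve every flex is ordinary, so each contributes
multiplicity 1 to C·Hess(C), and the number of distinct inflection
points is 3d(d-2).
Inflection points = 3*15*(15-2) = 3*15*13 = 585

585


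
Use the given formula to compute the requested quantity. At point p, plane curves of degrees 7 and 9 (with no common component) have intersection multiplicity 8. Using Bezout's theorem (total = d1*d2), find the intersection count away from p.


By Bezout's theorem, the total intersection number is d1 * d2.
Total = 7 * 9 = 63
Intersection multiplicity at p = 8
Remaining intersections = 63 - 8 = 55

55


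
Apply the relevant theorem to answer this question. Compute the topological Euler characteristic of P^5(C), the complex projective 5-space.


The complex projective space P^5 has one cell in each even real dimension 0, 2, ..., 10.
The cohomology groups are H^{2k}(P^5) = Z for k = 0,...,5, and 0 otherwise.
Euler characteristic = sum of Betti numbers = 1 per even-dimensional cohomology group.
chi(P^5) = 5 + 1 = 6

6


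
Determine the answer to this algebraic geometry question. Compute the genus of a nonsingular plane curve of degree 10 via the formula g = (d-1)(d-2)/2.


Using the genus formula for smooth plane curves:
g = (d-1)(d-2)/2
g = (10-1)(10-2)/2
g = 9*8/2
g = 72/2 = 36

36


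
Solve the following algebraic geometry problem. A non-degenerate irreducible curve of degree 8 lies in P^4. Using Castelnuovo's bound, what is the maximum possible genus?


Castelnuovo's bound: write d - 1 = m(r-1) + epsilon with 0 <= epsilon < r-1.
d - 1 = 8 - 1 = 7
r - 1 = 4 - 1 = 3
7 = 2*3 + 1, so m = 2, epsilon = 1
pi(d, r) = m(m-1)(r-1)/2 + m*epsilon
= 2*1*3/2 + 2*1
= 6/2 + 2
= 3 + 2 = 5

5


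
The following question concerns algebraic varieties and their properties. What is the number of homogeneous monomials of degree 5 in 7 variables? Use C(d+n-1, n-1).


The number of degree-5 monomials in 7 variables is C(d+n-1, n-1).
= C(5+7-1, 7-1) = C(11, 6)
= 462

462


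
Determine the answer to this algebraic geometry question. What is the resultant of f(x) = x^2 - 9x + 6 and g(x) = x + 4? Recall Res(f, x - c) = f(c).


For Res(f, x - c), we evaluate f at x = c.
f(-4) = (-4)^2 - 9*(-4) + 6
= 16 + 36 + 6
= 52 + 6 = 58
Res(f, g) = 58

58


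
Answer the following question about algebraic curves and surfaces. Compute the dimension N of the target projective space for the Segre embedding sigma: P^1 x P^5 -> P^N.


The Segre embedding maps P^m x P^n into P^N via
all products of coordinates from each factor.
N = (m+1)(n+1) - 1
N = (1+1)(5+1) - 1
N = 2*6 - 1
N = 12 - 1 = 11

11


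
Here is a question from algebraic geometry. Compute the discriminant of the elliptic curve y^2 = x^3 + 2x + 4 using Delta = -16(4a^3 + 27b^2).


Compute each component:
4a^3 = 4*2^3 = 4*8 = 32
27b^2 = 27*4^2 = 27*16 = 432
4a^3 + 27b^2 = 32 + 432 = 464
Delta = -16*464 = -7424

-7424


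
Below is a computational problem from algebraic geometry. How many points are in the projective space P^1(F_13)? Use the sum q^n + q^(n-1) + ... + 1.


P^1(F_13) has (q^(n+1) - 1)/(q - 1) points.
= 13^1 + 13^0
= 13 + 1
= 14

14


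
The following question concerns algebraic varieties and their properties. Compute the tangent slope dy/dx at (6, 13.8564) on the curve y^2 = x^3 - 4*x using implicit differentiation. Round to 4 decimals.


Using implicit differentiation of y^2 = x^3 - 4*x:
2y * dy/dx = 3x^2 - 4
dy/dx = (3x^2 - 4)/(2y)
Numerator: 3*6^2 - 4 = 104
Denominator: 2*13.8564 = 27.7128
dy/dx = 104/27.7128 = 3.7528

3.7528


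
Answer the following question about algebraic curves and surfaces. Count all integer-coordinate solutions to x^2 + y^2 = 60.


Systematically check integer values of x where x^2 <= 60.
For each valid x, check if 60 - x^2 is a perfect square.
Total integer solutions found: 0

0


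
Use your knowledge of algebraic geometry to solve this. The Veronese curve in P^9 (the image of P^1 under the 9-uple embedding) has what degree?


The rational normal curve in P^9 is the image of P^1 under the 9-uple Veronese.
A general hyperplane in P^9 pulls back to a degree-9 form on P^1, which has 9 zeros,
so the curve meets a general hyperplane in 9 points. Degree = 9.

9


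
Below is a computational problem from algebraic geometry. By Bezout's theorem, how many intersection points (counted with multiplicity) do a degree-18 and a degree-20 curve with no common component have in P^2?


Bezout's theorem states the intersection count equals the product of degrees.
Intersection count = 18 * 20 = 360

360


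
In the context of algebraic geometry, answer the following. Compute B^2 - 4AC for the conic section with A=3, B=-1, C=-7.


The discriminant of a conic Ax^2 + Bxy + Cy^2 + ... = 0 is B^2 - 4AC.
B^2 = (-1)^2 = 1
4AC = 4*3*(-7) = -84
Discriminant = 1 + 84 = 85

85


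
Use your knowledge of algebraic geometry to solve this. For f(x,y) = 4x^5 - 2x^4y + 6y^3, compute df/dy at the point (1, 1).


df/dy = (-2)*x^4 + 3*6*y^2
At (1,1): (-2)*1^4 + 3*6*1^2
= -2 + 18
= 16

16


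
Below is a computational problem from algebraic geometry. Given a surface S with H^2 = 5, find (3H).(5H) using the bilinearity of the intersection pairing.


Using bilinearity of the intersection pairing on a surface S:
(aH).(bH) = ab * (H.H)
We have H^2 = 5.
D.E = (3H).(5H) = 3*5*5
= 15*5
= 75

75


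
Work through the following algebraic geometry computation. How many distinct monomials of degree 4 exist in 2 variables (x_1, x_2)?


The number of degree-4 monomials in 2 variables is C(d+n-1, n-1).
= C(4+2-1, 2-1) = C(5, 1)
= 5

5


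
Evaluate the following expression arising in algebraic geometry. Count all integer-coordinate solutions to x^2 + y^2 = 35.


Systematically check integer values of x where x^2 <= 35.
For each valid x, check if 35 - x^2 is a perfect square.
Total integer solutions found: 0

0


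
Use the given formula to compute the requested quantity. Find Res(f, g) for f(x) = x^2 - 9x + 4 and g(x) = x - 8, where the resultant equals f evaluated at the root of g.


For Res(f, x - c), we evaluate f at x = c.
f(8) = 8^2 - 9*8 + 4
= 64 - 72 + 4
= -8 + 4 = -4
Res(f, g) = -4

-4


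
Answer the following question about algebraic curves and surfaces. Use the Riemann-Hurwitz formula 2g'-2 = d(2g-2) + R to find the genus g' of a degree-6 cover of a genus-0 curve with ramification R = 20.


Riemann-Hurwitz formula: 2g' - 2 = d(2g - 2) + R
Given: d = 6, g = 0, R = 20
2g' - 2 = 6*(2*0 - 2) + 20
2g' - 2 = 6*(-2) + 20
2g' - 2 = -12 + 20 = 8
2g' = 10
g' = 5

5


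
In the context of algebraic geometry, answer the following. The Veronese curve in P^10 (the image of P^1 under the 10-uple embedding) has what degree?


The rational normal curve in P^10 is the image of P^1 under the 10-uple Veronese.
A general hyperplane in P^10 pulls back to a degree-10 form on P^1, which has 10 zeros,
so the curve meets a general hyperplane in 10 points. Degree = 10.

10


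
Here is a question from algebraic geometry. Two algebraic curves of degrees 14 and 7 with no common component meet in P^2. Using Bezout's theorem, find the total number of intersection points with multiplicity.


Bezout's theorem states the intersection count equals the product of degrees.
Intersection count = 14 * 7 = 98

98


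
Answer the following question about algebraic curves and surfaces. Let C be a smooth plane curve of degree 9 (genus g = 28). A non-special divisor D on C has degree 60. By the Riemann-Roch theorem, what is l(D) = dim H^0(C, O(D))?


First, compute the genus of a smooth plane curve of degree 9:
g = (d-1)(d-2)/2 = (9-1)(9-2)/2 = 28
For a non-special divisor D (i.e., h^1(D) = 0), Riemann-Roch gives:
l(D) = deg(D) - g + 1
Since deg(D) = 60 >= 2g - 1 = 55, D is non-special.
l(D) = 60 - 28 + 1 = 33

33


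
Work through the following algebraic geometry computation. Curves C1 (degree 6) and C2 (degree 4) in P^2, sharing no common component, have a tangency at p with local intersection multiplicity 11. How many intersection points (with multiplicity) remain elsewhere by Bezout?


By Bezout's theorem, the total intersection number is d1 * d2.
Total = 6 * 4 = 24
Intersection multiplicity at p = 11
Remaining intersections = 24 - 11 = 13

13


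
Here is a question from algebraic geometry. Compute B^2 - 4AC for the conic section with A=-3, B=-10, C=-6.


The discriminant of a conic Ax^2 + Bxy + Cy^2 + ... = 0 is B^2 - 4AC.
B^2 = (-10)^2 = 100
4AC = 4*(-3)*(-6) = 72
Discriminant = 100 - 72 = 28

28


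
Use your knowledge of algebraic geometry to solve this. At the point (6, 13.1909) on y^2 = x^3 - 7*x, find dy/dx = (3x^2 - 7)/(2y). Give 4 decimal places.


Using implicit differentiation of y^2 = x^3 - 7*x:
2y * dy/dx = 3x^2 - 7
dy/dx = (3x^2 - 7)/(2y)
Numerator: 3*6^2 - 7 = 101
Denominator: 2*13.1909 = 26.3818
dy/dx = 101/26.3818 = 3.8284

3.8284


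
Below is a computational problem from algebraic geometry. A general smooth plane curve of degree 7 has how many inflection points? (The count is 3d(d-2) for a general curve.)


For a general smooth plane curve C of degree d, the inflection points are
the intersection of C with its Hessian curve, which has degree 3(d-2).
By Bezout, the total intersection number is d * 3(d-2) = 7 * 15 = 105.
For a general curve every flex is ordinary, so each contributes
multiplicity 1 to C·Hess(C), and the number of distinct inflection
points is 3d(d-2).
Inflection points = 3*7*(7-2) = 3*7*5 = 105

105


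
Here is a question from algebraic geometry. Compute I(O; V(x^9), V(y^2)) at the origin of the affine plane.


The intersection multiplicity of V(x^a) and V(y^b) at the origin is:
I(O; V(x^9), V(y^2)) = dim_k(k[x,y]/(x^9, y^2))
A basis for k[x,y]/(x^9, y^2) is the set of monomials x^i * y^j
where 0 <= i < 9 and 0 <= j < 2.
The number of such monomials is 9 * 2 = 18

18


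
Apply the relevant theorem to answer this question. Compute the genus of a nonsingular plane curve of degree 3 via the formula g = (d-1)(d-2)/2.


Using the genus formula for smooth plane curves:
g = (d-1)(d-2)/2
g = (3-1)(3-2)/2
g = 2*1/2
g = 2/2 = 1

1


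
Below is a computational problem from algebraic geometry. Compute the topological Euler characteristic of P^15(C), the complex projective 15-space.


The complex projective space P^15 has one cell in each even real dimension 0, 2, ..., 30.
The cohomology groups are H^{2k}(P^15) = Z for k = 0,...,15, and 0 otherwise.
Euler characteristic = sum of Betti numbers = 1 per even-dimensional cohomology group.
chi(P^15) = 15 + 1 = 16

16


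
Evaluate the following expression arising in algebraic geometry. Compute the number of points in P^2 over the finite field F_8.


P^2(F_8) has (q^(n+1) - 1)/(q - 1) points.
= 8^2 + 8^1 + 8^0
= 64 + 8 + 1
= 73

73


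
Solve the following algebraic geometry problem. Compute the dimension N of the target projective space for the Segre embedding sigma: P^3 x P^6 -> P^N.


The Segre embedding maps P^m x P^n into P^N via
all products of coordinates from each factor.
N = (m+1)(n+1) - 1
N = (3+1)(6+1) - 1
N = 4*7 - 1
N = 28 - 1 = 27

27


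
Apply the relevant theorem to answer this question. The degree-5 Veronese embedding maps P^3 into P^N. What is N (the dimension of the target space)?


The Veronese embedding v_d: P^n -> P^N maps each point to all
degree-d monomials in n+1 homogeneous coordinates.
N = C(n+d, d) - 1
N = C(3+5, 5) - 1
N = C(8, 5) - 1
C(8, 5) = 56
N = 56 - 1 = 55

55


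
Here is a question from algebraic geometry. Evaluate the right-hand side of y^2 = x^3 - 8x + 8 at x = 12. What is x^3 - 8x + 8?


Compute x^3 - 8x + 8 at x = 12:
x^3 = 12^3 = 1728
(-8)*x = (-8)*12 = -96
Sum: 1728 - 96 + 8 = 1640

1640


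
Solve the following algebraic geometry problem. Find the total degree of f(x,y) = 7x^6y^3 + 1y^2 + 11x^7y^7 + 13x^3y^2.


Examine each term for its total degree (sum of exponents).
  Term '7x^6y^3' has total degree 6+3 = 9.
  Term '1y^2' has total degree 0+2 = 2.
  Term '11x^7y^7' has total degree 7+7 = 14.
  Term '13x^3y^2' has total degree 3+2 = 5.
The maximum total degree among all terms is 14.

14


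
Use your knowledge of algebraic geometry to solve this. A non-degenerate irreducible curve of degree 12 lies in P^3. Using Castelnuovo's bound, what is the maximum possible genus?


Castelnuovo's bound: write d - 1 = m(r-1) + epsilon with 0 <= epsilon < r-1.
d - 1 = 12 - 1 = 11
r - 1 = 3 - 1 = 2
11 = 5*2 + 1, so m = 5, epsilon = 1
pi(d, r) = m(m-1)(r-1)/2 + m*epsilon
= 5*4*2/2 + 5*1
= 40/2 + 5
= 20 + 5 = 25

25


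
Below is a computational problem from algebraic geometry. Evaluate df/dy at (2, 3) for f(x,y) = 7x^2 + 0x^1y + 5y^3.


df/dy = 0*x^1 + 3*5*y^2
At (2,3): 0*2^1 + 3*5*3^2
= 0 + 135
= 135

135


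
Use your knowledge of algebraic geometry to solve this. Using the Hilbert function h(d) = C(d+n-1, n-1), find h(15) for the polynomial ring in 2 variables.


The Hilbert function for the polynomial ring in 2 variables is:
h(d) = C(d+n-1, n-1)
h(15) = C(15+2-1, 2-1) = C(16, 1)
= 16! / (1! * 15!)
= 16

16


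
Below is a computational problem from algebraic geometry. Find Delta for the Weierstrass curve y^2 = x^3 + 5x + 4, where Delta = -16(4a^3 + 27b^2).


Compute each component:
4a^3 = 4*5^3 = 4*125 = 500
27b^2 = 27*4^2 = 27*16 = 432
4a^3 + 27b^2 = 500 + 432 = 932
Delta = -16*932 = -14912

-14912


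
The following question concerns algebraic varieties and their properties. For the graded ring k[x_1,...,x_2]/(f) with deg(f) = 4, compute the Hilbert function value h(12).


For R = k[x_1,...,x_n]/(f) with f homogeneous of degree e:
The Hilbert series is (1 - t^e)/(1 - t)^n.
So h(d) = C(d+n-1, n-1) - C(d-e+n-1, n-1) for d >= e.
With n=2, e=4, d=12:
C(12+2-1, 2-1) = C(13, 1) = 13
C(12-4+2-1, 2-1) = C(9, 1) = 9
h(12) = 13 - 9 = 4

4


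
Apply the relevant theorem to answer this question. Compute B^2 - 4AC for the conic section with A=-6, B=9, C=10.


The discriminant of a conic Ax^2 + Bxy + Cy^2 + ... = 0 is B^2 - 4AC.
B^2 = 9^2 = 81
4AC = 4*(-6)*10 = -240
Discriminant = 81 + 240 = 321

321


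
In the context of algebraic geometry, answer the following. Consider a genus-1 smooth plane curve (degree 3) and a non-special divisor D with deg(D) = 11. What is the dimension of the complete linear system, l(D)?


First, compute the genus of a smooth plane curve of degree 3:
g = (d-1)(d-2)/2 = (3-1)(3-2)/2 = 1
For a non-special divisor D (i.e., h^1(D) = 0), Riemann-Roch gives:
l(D) = deg(D) - g + 1
Since deg(D) = 11 >= 2g - 1 = 1, D is non-special.
l(D) = 11 - 1 + 1 = 11

11


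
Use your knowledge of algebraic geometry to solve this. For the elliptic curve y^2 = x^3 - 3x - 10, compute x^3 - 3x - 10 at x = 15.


Compute x^3 - 3x - 10 at x = 15:
x^3 = 15^3 = 3375
(-3)*x = (-3)*15 = -45
Sum: 3375 - 45 - 10 = 3320

3320


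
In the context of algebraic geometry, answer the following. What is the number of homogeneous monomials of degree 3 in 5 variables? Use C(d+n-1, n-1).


The number of degree-3 monomials in 5 variables is C(d+n-1, n-1).
= C(3+5-1, 5-1) = C(7, 4)
= 35

35


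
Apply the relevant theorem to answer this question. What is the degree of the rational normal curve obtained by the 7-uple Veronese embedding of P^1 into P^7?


The rational normal curve in P^7 is the image of P^1 under the 7-uple Veronese.
A general hyperplane in P^7 pulls back to a degree-7 form on P^1, which has 7 zeros,
so the curve meets a general hyperplane in 7 points. Degree = 7.

7


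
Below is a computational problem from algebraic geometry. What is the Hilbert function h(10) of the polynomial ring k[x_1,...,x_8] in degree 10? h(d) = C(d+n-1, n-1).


The Hilbert function for the polynomial ring in 8 variables is:
h(d) = C(d+n-1, n-1)
h(10) = C(10+8-1, 8-1) = C(17, 7)
= 17! / (7! * 10!)
= 19448

19448


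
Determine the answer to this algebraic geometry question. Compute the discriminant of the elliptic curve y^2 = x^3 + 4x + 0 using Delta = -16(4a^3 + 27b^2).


Compute each component:
4a^3 = 4*4^3 = 4*64 = 256
27b^2 = 27*0^2 = 27*0 = 0
4a^3 + 27b^2 = 256 + 0 = 256
Delta = -16*256 = -4096

-4096


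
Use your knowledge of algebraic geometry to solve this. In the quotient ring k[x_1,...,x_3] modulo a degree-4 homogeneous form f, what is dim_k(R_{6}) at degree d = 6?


For R = k[x_1,...,x_n]/(f) with f homogeneous of degree e:
The Hilbert series is (1 - t^e)/(1 - t)^n.
So h(d) = C(d+n-1, n-1) - C(d-e+n-1, n-1) for d >= e.
With n=3, e=4, d=6:
C(6+3-1, 3-1) = C(8, 2) = 28
C(6-4+3-1, 3-1) = C(4, 2) = 6
h(6) = 28 - 6 = 22

22
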